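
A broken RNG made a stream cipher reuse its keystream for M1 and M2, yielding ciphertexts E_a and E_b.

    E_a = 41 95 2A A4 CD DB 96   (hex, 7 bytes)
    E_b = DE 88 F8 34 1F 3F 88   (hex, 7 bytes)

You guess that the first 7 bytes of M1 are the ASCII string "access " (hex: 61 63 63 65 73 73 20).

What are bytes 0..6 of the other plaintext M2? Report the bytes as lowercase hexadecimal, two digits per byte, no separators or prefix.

fe7eb1f5a1973e

First, E_a ⊕ E_b = (M1 ⊕ K) ⊕ (M2 ⊕ K) = M1 ⊕ M2, so the key drops out. Then M2 = (M1 ⊕ M2) ⊕ M1 over the first 7 bytes.
byte 0: (41 XOR de) XOR 61 = 9f XOR 61 = fe
byte 1: (95 XOR 88) XOR 63 = 1d XOR 63 = 7e
byte 2: (2a XOR f8) XOR 63 = d2 XOR 63 = b1
byte 3: (a4 XOR 34) XOR 65 = 90 XOR 65 = f5
byte 4: (cd XOR 1f) XOR 73 = d2 XOR 73 = a1
byte 5: (db XOR 3f) XOR 73 = e4 XOR 73 = 97
byte 6: (96 XOR 88) XOR 20 = 1e XOR 20 = 3e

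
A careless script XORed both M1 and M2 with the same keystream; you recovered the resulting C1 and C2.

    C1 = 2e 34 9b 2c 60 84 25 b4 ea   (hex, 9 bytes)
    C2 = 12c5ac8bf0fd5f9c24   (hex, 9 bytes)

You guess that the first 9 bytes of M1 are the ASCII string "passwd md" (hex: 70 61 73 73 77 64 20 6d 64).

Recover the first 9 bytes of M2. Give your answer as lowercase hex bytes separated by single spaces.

4c 90 44 d4 e7 1d 5a 45 aa

First, C1 ⊕ C2 = (M1 ⊕ K) ⊕ (M2 ⊕ K) = M1 ⊕ M2, so the key drops out. Then M2 = (M1 ⊕ M2) ⊕ M1 over the first 9 bytes.
byte 0: (2e ⊕ 12) ⊕ 70 = 3c ⊕ 70 = 4c
byte 1: (34 ⊕ c5) ⊕ 61 = f1 ⊕ 61 = 90
byte 2: (9b ⊕ ac) ⊕ 73 = 37 ⊕ 73 = 44
byte 3: (2c ⊕ 8b) ⊕ 73 = a7 ⊕ 73 = d4
byte 4: (60 ⊕ f0) ⊕ 77 = 90 ⊕ 77 = e7
byte 5: (84 ⊕ fd) ⊕ 64 = 79 ⊕ 64 = 1d
byte 6: (25 ⊕ 5f) ⊕ 20 = 7a ⊕ 20 = 5a
byte 7: (b4 ⊕ 9c) ⊕ 6d = 28 ⊕ 6d = 45
byte 8: (ea ⊕ 24) ⊕ 64 = ce ⊕ 64 = aa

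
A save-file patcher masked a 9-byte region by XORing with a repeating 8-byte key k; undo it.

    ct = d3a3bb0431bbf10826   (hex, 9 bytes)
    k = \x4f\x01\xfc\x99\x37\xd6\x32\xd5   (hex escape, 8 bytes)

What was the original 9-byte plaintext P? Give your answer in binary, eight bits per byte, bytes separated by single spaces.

10011100 10100010 01000111 10011101 00000110 01101101 11000011 11011101 01101001

The 8-byte key repeats, so the effective keystream is 4f 01 fc 99 37 d6 32 d5 4f.
byte 0: d3 xor 4f = 9c
byte 1: a3 xor 01 = a2
byte 2: bb xor fc = 47
byte 3: 04 xor 99 = 9d
byte 4: 31 xor 37 = 06
byte 5: bb xor d6 = 6d
byte 6: f1 xor 32 = c3
byte 7: 08 xor d5 = dd
byte 8: 26 xor 4f = 69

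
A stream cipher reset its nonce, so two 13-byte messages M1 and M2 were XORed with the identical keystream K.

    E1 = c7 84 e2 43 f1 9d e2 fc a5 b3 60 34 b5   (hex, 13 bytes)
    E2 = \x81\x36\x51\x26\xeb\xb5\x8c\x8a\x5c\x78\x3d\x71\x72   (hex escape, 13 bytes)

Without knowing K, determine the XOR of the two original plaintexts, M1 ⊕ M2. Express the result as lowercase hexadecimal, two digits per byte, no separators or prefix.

E1 ⊕ E2 = (M1 ⊕ K) ⊕ (M2 ⊕ K) = M1 ⊕ M2 — the shared key cancels under XOR.
199 xor 129 =  70
132 xor  54 = 178
226 xor  81 = 179
 67 xor  38 = 101
241 xor 235 =  26
157 xor 181 =  40
226 xor 140 = 110
252 xor 138 = 118
165 xor  92 = 249
179 xor 120 = 203
 96 xor  61 =  93
 52 xor 113 =  69
181 xor 114 = 199

46b2b3651a286e76f9cb5d45c7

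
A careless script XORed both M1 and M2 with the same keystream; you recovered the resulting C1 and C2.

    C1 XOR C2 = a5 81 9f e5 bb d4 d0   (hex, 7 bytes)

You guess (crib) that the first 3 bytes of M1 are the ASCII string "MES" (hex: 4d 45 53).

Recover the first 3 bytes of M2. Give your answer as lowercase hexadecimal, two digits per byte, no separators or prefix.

e8c4cc

Since C1 ⊕ C2 = M1 ⊕ M2, XORing with the guessed M1 bytes yields the corresponding M2 bytes: M2 = (C1 ⊕ C2) ⊕ M1.
a5 xor 4d = e8
81 xor 45 = c4
9f xor 53 = cc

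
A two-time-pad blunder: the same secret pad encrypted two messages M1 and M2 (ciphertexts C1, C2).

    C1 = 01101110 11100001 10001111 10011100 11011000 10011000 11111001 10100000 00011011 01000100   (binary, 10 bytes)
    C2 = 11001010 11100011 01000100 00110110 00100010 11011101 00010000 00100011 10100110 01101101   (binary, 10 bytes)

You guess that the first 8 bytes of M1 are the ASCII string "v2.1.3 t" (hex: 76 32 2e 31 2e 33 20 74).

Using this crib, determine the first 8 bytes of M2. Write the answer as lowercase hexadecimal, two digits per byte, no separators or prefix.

First, C1 ⊕ C2 = (M1 ⊕ K) ⊕ (M2 ⊕ K) = M1 ⊕ M2, so the key drops out. Then M2 = (M1 ⊕ M2) ⊕ M1 over the first 8 bytes.
byte 0: (6e xor ca) xor 76 = a4 xor 76 = d2
byte 1: (e1 xor e3) xor 32 = 02 xor 32 = 30
byte 2: (8f xor 44) xor 2e = cb xor 2e = e5
byte 3: (9c xor 36) xor 31 = aa xor 31 = 9b
byte 4: (d8 xor 22) xor 2e = fa xor 2e = d4
byte 5: (98 xor dd) xor 33 = 45 xor 33 = 76
byte 6: (f9 xor 10) xor 20 = e9 xor 20 = c9
byte 7: (a0 xor 23) xor 74 = 83 xor 74 = f7

d230e59bd476c9f7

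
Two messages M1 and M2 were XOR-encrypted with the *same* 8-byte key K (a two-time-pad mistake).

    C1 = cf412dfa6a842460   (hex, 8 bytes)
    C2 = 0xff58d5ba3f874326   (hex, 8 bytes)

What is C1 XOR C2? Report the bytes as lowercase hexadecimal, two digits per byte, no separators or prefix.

3019f84055036746

C1 ⊕ C2 = (M1 ⊕ K) ⊕ (M2 ⊕ K) = M1 ⊕ M2 — the shared key cancels under XOR.
byte 0: 11001111 ^ 11111111 = 00110000
byte 1: 01000001 ^ 01011000 = 00011001
byte 2: 00101101 ^ 11010101 = 11111000
byte 3: 11111010 ^ 10111010 = 01000000
byte 4: 01101010 ^ 00111111 = 01010101
byte 5: 10000100 ^ 10000111 = 00000011
byte 6: 00100100 ^ 01000011 = 01100111
byte 7: 01100000 ^ 00100110 = 01000110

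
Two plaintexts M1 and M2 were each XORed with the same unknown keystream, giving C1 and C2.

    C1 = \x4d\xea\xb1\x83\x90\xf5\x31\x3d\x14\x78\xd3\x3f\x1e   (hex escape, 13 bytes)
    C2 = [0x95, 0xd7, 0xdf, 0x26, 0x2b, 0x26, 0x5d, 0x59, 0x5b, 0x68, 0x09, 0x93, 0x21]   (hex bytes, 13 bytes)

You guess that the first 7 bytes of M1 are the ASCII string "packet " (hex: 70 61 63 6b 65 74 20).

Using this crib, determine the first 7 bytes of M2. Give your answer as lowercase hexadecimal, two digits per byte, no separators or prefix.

a85c0dcedea74c

First, C1 ⊕ C2 = (M1 ⊕ K) ⊕ (M2 ⊕ K) = M1 ⊕ M2, so the key drops out. Then M2 = (M1 ⊕ M2) ⊕ M1 over the first 7 bytes.
byte 0: (4d ⊕ 95) ⊕ 70 = d8 ⊕ 70 = a8
byte 1: (ea ⊕ d7) ⊕ 61 = 3d ⊕ 61 = 5c
byte 2: (b1 ⊕ df) ⊕ 63 = 6e ⊕ 63 = 0d
byte 3: (83 ⊕ 26) ⊕ 6b = a5 ⊕ 6b = ce
byte 4: (90 ⊕ 2b) ⊕ 65 = bb ⊕ 65 = de
byte 5: (f5 ⊕ 26) ⊕ 74 = d3 ⊕ 74 = a7
byte 6: (31 ⊕ 5d) ⊕ 20 = 6c ⊕ 20 = 4c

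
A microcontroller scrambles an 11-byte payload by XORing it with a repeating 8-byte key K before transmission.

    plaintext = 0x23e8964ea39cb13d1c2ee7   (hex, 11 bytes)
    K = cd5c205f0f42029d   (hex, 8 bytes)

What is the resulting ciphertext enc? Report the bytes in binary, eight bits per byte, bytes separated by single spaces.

The 8-byte key repeats, so the effective keystream is cd 5c 20 5f 0f 42 02 9d cd 5c 20.
byte 0: 23 xor cd = ee
byte 1: e8 xor 5c = b4
byte 2: 96 xor 20 = b6
byte 3: 4e xor 5f = 11
byte 4: a3 xor 0f = ac
byte 5: 9c xor 42 = de
byte 6: b1 xor 02 = b3
byte 7: 3d xor 9d = a0
byte 8: 1c xor cd = d1
byte 9: 2e xor 5c = 72
byte 10: e7 xor 20 = c7

11101110 10110100 10110110 00010001 10101100 11011110 10110011 10100000 11010001 01110010 11000111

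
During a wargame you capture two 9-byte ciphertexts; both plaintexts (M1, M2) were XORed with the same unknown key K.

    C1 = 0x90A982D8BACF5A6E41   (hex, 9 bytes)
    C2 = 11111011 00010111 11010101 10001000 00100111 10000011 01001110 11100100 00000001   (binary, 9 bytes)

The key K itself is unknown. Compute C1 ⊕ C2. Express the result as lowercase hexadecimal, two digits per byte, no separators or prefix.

C1 ⊕ C2 = (M1 ⊕ K) ⊕ (M2 ⊕ K) = M1 ⊕ M2 — the shared key cancels under XOR.
90 ^ fb = 6b
a9 ^ 17 = be
82 ^ d5 = 57
d8 ^ 88 = 50
ba ^ 27 = 9d
cf ^ 83 = 4c
5a ^ 4e = 14
6e ^ e4 = 8a
41 ^ 01 = 40

6bbe57509d4c148a40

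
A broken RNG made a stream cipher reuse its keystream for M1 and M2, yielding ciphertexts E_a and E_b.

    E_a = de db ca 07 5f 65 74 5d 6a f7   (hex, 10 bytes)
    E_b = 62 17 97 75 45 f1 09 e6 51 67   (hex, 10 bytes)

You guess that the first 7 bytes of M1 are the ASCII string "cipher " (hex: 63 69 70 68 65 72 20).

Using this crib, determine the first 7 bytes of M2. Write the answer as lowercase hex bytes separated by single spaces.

First, E_a ⊕ E_b = (M1 ⊕ K) ⊕ (M2 ⊕ K) = M1 ⊕ M2, so the key drops out. Then M2 = (M1 ⊕ M2) ⊕ M1 over the first 7 bytes.
byte 0: (de xor 62) xor 63 = bc xor 63 = df
byte 1: (db xor 17) xor 69 = cc xor 69 = a5
byte 2: (ca xor 97) xor 70 = 5d xor 70 = 2d
byte 3: (07 xor 75) xor 68 = 72 xor 68 = 1a
byte 4: (5f xor 45) xor 65 = 1a xor 65 = 7f
byte 5: (65 xor f1) xor 72 = 94 xor 72 = e6
byte 6: (74 xor 09) xor 20 = 7d xor 20 = 5d

df a5 2d 1a 7f e6 5d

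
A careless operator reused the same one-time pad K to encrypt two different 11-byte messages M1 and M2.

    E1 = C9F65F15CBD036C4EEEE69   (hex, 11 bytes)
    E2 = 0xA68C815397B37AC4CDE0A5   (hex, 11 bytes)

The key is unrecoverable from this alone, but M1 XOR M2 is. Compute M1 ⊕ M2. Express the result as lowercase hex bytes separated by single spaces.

E1 ⊕ E2 = (M1 ⊕ K) ⊕ (M2 ⊕ K) = M1 ⊕ M2 — the shared key cancels under XOR.
11001001 xor 10100110 = 01101111
11110110 xor 10001100 = 01111010
01011111 xor 10000001 = 11011110
00010101 xor 01010011 = 01000110
11001011 xor 10010111 = 01011100
11010000 xor 10110011 = 01100011
00110110 xor 01111010 = 01001100
11000100 xor 11000100 = 00000000
11101110 xor 11001101 = 00100011
11101110 xor 11100000 = 00001110
01101001 xor 10100101 = 11001100

6f 7a de 46 5c 63 4c 00 23 0e cc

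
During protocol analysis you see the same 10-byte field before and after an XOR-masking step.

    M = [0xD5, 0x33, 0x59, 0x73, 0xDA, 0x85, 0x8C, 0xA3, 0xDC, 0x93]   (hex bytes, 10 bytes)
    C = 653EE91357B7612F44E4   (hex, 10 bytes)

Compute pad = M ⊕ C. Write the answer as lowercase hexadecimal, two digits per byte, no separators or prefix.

Since C = M ⊕ pad, XORing both sides with M gives pad = M ⊕ C.
d5 ^ 65 = b0
33 ^ 3e = 0d
59 ^ e9 = b0
73 ^ 13 = 60
da ^ 57 = 8d
85 ^ b7 = 32
8c ^ 61 = ed
a3 ^ 2f = 8c
dc ^ 44 = 98
93 ^ e4 = 77

b00db0608d32ed8c9877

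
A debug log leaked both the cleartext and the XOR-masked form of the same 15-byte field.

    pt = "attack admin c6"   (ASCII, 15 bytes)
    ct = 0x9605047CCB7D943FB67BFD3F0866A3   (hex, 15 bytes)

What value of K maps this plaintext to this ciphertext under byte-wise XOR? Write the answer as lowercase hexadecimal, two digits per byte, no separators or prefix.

Since ct = pt ⊕ K, XORing both sides with pt gives K = pt ⊕ ct.
61 xor 96 = f7
74 xor 05 = 71
74 xor 04 = 70
61 xor 7c = 1d
63 xor cb = a8
6b xor 7d = 16
20 xor 94 = b4
61 xor 3f = 5e
64 xor b6 = d2
6d xor 7b = 16
69 xor fd = 94
6e xor 3f = 51
20 xor 08 = 28
63 xor 66 = 05
36 xor a3 = 95

f771701da816b45ed2169451280595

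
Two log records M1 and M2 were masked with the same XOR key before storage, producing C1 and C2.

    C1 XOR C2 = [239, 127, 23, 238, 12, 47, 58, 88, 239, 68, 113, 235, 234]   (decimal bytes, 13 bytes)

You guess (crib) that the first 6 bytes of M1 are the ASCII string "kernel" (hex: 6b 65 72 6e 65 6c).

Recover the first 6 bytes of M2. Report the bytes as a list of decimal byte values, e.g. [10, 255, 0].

Since C1 ⊕ C2 = M1 ⊕ M2, XORing with the guessed M1 bytes yields the corresponding M2 bytes: M2 = (C1 ⊕ C2) ⊕ M1.
byte 0: ef xor 6b = 84
byte 1: 7f xor 65 = 1a
byte 2: 17 xor 72 = 65
byte 3: ee xor 6e = 80
byte 4: 0c xor 65 = 69
byte 5: 2f xor 6c = 43

[132, 26, 101, 128, 105, 67]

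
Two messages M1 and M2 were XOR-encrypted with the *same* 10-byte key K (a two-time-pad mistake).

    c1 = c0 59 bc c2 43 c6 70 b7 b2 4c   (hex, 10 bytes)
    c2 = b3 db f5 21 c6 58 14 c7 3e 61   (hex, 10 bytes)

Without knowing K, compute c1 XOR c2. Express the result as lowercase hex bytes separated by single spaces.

c1 ⊕ c2 = (M1 ⊕ K) ⊕ (M2 ⊕ K) = M1 ⊕ M2 — the shared key cancels under XOR.
byte 0: 11000000 XOR 10110011 = 01110011
byte 1: 01011001 XOR 11011011 = 10000010
byte 2: 10111100 XOR 11110101 = 01001001
byte 3: 11000010 XOR 00100001 = 11100011
byte 4: 01000011 XOR 11000110 = 10000101
byte 5: 11000110 XOR 01011000 = 10011110
byte 6: 01110000 XOR 00010100 = 01100100
byte 7: 10110111 XOR 11000111 = 01110000
byte 8: 10110010 XOR 00111110 = 10001100
byte 9: 01001100 XOR 01100001 = 00101101

73 82 49 e3 85 9e 64 70 8c 2d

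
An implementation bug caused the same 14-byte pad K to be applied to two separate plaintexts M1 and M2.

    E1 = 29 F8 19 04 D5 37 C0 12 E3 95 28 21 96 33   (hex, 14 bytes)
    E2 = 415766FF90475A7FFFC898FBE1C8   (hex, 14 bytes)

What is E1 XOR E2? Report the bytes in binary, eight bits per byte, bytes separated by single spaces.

E1 ⊕ E2 = (M1 ⊕ K) ⊕ (M2 ⊕ K) = M1 ⊕ M2 — the shared key cancels under XOR.
29 xor 41 = 68
f8 xor 57 = af
19 xor 66 = 7f
04 xor ff = fb
d5 xor 90 = 45
37 xor 47 = 70
c0 xor 5a = 9a
12 xor 7f = 6d
e3 xor ff = 1c
95 xor c8 = 5d
28 xor 98 = b0
21 xor fb = da
96 xor e1 = 77
33 xor c8 = fb

01101000 10101111 01111111 11111011 01000101 01110000 10011010 01101101 00011100 01011101 10110000 11011010 01110111 11111011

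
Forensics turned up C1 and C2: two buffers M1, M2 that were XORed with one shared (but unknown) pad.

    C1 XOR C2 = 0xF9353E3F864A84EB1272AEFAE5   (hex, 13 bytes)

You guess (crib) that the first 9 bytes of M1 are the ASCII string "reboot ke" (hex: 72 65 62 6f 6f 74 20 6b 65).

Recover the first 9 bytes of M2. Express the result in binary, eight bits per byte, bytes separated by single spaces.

Since C1 ⊕ C2 = M1 ⊕ M2, XORing with the guessed M1 bytes yields the corresponding M2 bytes: M2 = (C1 ⊕ C2) ⊕ M1.
byte 0: f9 XOR 72 = 8b
byte 1: 35 XOR 65 = 50
byte 2: 3e XOR 62 = 5c
byte 3: 3f XOR 6f = 50
byte 4: 86 XOR 6f = e9
byte 5: 4a XOR 74 = 3e
byte 6: 84 XOR 20 = a4
byte 7: eb XOR 6b = 80
byte 8: 12 XOR 65 = 77

10001011 01010000 01011100 01010000 11101001 00111110 10100100 10000000 01110111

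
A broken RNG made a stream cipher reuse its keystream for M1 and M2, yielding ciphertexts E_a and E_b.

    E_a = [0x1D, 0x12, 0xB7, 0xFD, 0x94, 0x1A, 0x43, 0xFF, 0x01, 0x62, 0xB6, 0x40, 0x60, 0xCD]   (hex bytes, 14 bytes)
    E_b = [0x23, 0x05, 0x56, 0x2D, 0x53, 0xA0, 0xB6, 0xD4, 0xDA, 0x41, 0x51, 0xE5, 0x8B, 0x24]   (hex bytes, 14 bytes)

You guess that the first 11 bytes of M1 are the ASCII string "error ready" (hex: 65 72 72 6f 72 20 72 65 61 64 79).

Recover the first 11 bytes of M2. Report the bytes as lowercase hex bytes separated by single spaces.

First, E_a ⊕ E_b = (M1 ⊕ K) ⊕ (M2 ⊕ K) = M1 ⊕ M2, so the key drops out. Then M2 = (M1 ⊕ M2) ⊕ M1 over the first 11 bytes.
byte 0: (1d XOR 23) XOR 65 = 3e XOR 65 = 5b
byte 1: (12 XOR 05) XOR 72 = 17 XOR 72 = 65
byte 2: (b7 XOR 56) XOR 72 = e1 XOR 72 = 93
byte 3: (fd XOR 2d) XOR 6f = d0 XOR 6f = bf
byte 4: (94 XOR 53) XOR 72 = c7 XOR 72 = b5
byte 5: (1a XOR a0) XOR 20 = ba XOR 20 = 9a
byte 6: (43 XOR b6) XOR 72 = f5 XOR 72 = 87
byte 7: (ff XOR d4) XOR 65 = 2b XOR 65 = 4e
byte 8: (01 XOR da) XOR 61 = db XOR 61 = ba
byte 9: (62 XOR 41) XOR 64 = 23 XOR 64 = 47
byte 10: (b6 XOR 51) XOR 79 = e7 XOR 79 = 9e

5b 65 93 bf b5 9a 87 4e ba 47 9e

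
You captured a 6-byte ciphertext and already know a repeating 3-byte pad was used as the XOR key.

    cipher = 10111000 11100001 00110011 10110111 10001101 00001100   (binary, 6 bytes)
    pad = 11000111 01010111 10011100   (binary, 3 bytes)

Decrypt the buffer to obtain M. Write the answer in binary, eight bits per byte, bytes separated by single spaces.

01111111 10110110 10101111 01110000 11011010 10010000

The 3-byte key repeats, so the effective keystream is c7 57 9c c7 57 9c.
byte 0: b8 ⊕ c7 = 7f
byte 1: e1 ⊕ 57 = b6
byte 2: 33 ⊕ 9c = af
byte 3: b7 ⊕ c7 = 70
byte 4: 8d ⊕ 57 = da
byte 5: 0c ⊕ 9c = 90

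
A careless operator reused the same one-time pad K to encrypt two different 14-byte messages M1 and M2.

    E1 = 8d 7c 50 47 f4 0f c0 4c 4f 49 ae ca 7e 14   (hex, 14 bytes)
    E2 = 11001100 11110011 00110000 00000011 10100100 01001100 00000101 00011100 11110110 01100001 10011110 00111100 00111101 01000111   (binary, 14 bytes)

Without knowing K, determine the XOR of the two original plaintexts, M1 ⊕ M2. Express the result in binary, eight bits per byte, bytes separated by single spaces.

E1 ⊕ E2 = (M1 ⊕ K) ⊕ (M2 ⊕ K) = M1 ⊕ M2 — the shared key cancels under XOR.
10001101 XOR 11001100 = 01000001
01111100 XOR 11110011 = 10001111
01010000 XOR 00110000 = 01100000
01000111 XOR 00000011 = 01000100
11110100 XOR 10100100 = 01010000
00001111 XOR 01001100 = 01000011
11000000 XOR 00000101 = 11000101
01001100 XOR 00011100 = 01010000
01001111 XOR 11110110 = 10111001
01001001 XOR 01100001 = 00101000
10101110 XOR 10011110 = 00110000
11001010 XOR 00111100 = 11110110
01111110 XOR 00111101 = 01000011
00010100 XOR 01000111 = 01010011

01000001 10001111 01100000 01000100 01010000 01000011 11000101 01010000 10111001 00101000 00110000 11110110 01000011 01010011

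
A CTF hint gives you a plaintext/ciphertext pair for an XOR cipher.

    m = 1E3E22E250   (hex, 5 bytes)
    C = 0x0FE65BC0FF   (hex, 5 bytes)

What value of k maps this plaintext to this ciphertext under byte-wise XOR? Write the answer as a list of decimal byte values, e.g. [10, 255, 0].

Since C = m ⊕ k, XORing both sides with m gives k = m ⊕ C.
 30 ⊕  15 =  17
 62 ⊕ 230 = 216
 34 ⊕  91 = 121
226 ⊕ 192 =  34
 80 ⊕ 255 = 175

[17, 216, 121, 34, 175]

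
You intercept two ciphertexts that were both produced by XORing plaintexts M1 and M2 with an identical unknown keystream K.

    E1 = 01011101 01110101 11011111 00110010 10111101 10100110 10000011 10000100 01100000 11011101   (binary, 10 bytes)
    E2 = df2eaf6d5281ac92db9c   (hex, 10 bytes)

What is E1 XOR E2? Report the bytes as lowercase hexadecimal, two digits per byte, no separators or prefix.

E1 ⊕ E2 = (M1 ⊕ K) ⊕ (M2 ⊕ K) = M1 ⊕ M2 — the shared key cancels under XOR.
byte 0: 01011101 xor 11011111 = 10000010
byte 1: 01110101 xor 00101110 = 01011011
byte 2: 11011111 xor 10101111 = 01110000
byte 3: 00110010 xor 01101101 = 01011111
byte 4: 10111101 xor 01010010 = 11101111
byte 5: 10100110 xor 10000001 = 00100111
byte 6: 10000011 xor 10101100 = 00101111
byte 7: 10000100 xor 10010010 = 00010110
byte 8: 01100000 xor 11011011 = 10111011
byte 9: 11011101 xor 10011100 = 01000001

825b705fef272f16bb41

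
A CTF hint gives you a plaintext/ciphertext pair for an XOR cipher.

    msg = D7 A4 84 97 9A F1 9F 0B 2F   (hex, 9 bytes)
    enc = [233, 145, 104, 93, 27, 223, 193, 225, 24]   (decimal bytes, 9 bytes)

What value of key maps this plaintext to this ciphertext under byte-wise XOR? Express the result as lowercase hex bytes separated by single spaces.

Since enc = msg ⊕ key, XORing both sides with msg gives key = msg ⊕ enc.
d7 ⊕ e9 = 3e
a4 ⊕ 91 = 35
84 ⊕ 68 = ec
97 ⊕ 5d = ca
9a ⊕ 1b = 81
f1 ⊕ df = 2e
9f ⊕ c1 = 5e
0b ⊕ e1 = ea
2f ⊕ 18 = 37

3e 35 ec ca 81 2e 5e ea 37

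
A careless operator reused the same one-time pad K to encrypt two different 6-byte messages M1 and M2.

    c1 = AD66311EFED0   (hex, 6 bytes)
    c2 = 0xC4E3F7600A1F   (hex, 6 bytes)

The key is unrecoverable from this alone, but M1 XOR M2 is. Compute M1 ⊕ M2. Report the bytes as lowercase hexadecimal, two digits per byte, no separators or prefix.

c1 ⊕ c2 = (M1 ⊕ K) ⊕ (M2 ⊕ K) = M1 ⊕ M2 — the shared key cancels under XOR.
173 XOR 196 = 105
102 XOR 227 = 133
 49 XOR 247 = 198
 30 XOR  96 = 126
254 XOR  10 = 244
208 XOR  31 = 207

6985c67ef4cf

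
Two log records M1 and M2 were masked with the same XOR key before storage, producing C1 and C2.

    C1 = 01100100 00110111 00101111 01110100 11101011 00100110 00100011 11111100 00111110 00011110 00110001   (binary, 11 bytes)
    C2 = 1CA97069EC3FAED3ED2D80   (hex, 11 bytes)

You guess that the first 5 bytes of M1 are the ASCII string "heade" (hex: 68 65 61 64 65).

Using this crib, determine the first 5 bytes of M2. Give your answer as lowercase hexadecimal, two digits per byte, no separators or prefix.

First, C1 ⊕ C2 = (M1 ⊕ K) ⊕ (M2 ⊕ K) = M1 ⊕ M2, so the key drops out. Then M2 = (M1 ⊕ M2) ⊕ M1 over the first 5 bytes.
byte 0: (64 xor 1c) xor 68 = 78 xor 68 = 10
byte 1: (37 xor a9) xor 65 = 9e xor 65 = fb
byte 2: (2f xor 70) xor 61 = 5f xor 61 = 3e
byte 3: (74 xor 69) xor 64 = 1d xor 64 = 79
byte 4: (eb xor ec) xor 65 = 07 xor 65 = 62

10fb3e7962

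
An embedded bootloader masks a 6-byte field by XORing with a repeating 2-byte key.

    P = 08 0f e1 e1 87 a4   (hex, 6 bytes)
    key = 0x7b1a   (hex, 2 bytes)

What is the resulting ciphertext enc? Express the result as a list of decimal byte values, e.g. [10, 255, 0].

[115, 21, 154, 251, 252, 190]

The 2-byte key repeats, so the effective keystream is 7b 1a 7b 1a 7b 1a.
byte 0: 00001000 xor 01111011 = 01110011
byte 1: 00001111 xor 00011010 = 00010101
byte 2: 11100001 xor 01111011 = 10011010
byte 3: 11100001 xor 00011010 = 11111011
byte 4: 10000111 xor 01111011 = 11111100
byte 5: 10100100 xor 00011010 = 10111110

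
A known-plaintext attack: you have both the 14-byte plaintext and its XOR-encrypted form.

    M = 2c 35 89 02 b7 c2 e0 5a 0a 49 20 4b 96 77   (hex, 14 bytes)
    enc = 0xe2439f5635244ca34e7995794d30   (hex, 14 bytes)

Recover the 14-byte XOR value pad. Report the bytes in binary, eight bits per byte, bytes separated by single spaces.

Since enc = M ⊕ pad, XORing both sides with M gives pad = M ⊕ enc.
2c XOR e2 = ce
35 XOR 43 = 76
89 XOR 9f = 16
02 XOR 56 = 54
b7 XOR 35 = 82
c2 XOR 24 = e6
e0 XOR 4c = ac
5a XOR a3 = f9
0a XOR 4e = 44
49 XOR 79 = 30
20 XOR 95 = b5
4b XOR 79 = 32
96 XOR 4d = db
77 XOR 30 = 47

11001110 01110110 00010110 01010100 10000010 11100110 10101100 11111001 01000100 00110000 10110101 00110010 11011011 01000111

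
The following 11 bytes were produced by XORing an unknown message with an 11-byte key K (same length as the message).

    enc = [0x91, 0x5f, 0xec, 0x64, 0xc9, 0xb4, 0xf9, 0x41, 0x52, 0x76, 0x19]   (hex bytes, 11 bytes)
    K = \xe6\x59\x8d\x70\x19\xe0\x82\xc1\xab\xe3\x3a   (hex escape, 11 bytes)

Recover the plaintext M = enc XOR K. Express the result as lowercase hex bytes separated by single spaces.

XOR is its own inverse, so applying the key byte-wise gives the result directly.
91 XOR e6 = 77
5f XOR 59 = 06
ec XOR 8d = 61
64 XOR 70 = 14
c9 XOR 19 = d0
b4 XOR e0 = 54
f9 XOR 82 = 7b
41 XOR c1 = 80
52 XOR ab = f9
76 XOR e3 = 95
19 XOR 3a = 23

77 06 61 14 d0 54 7b 80 f9 95 23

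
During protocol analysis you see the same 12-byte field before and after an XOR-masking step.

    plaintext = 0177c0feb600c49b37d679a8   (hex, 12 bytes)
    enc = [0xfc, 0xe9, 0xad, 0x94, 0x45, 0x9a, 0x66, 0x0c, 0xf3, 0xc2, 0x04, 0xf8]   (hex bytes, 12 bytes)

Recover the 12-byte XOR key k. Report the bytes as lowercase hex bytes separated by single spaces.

fd 9e 6d 6a f3 9a a2 97 c4 14 7d 50

Since enc = plaintext ⊕ k, XORing both sides with plaintext gives k = plaintext ⊕ enc.
byte 0: 01 XOR fc = fd
byte 1: 77 XOR e9 = 9e
byte 2: c0 XOR ad = 6d
byte 3: fe XOR 94 = 6a
byte 4: b6 XOR 45 = f3
byte 5: 00 XOR 9a = 9a
byte 6: c4 XOR 66 = a2
byte 7: 9b XOR 0c = 97
byte 8: 37 XOR f3 = c4
byte 9: d6 XOR c2 = 14
byte 10: 79 XOR 04 = 7d
byte 11: a8 XOR f8 = 50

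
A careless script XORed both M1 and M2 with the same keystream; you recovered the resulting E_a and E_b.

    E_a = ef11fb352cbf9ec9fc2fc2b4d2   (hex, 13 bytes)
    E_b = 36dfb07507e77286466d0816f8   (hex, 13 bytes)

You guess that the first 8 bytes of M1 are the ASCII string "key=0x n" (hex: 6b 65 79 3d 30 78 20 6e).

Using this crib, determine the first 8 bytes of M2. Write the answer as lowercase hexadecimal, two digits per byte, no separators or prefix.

b2ab327d1b20cc21

First, E_a ⊕ E_b = (M1 ⊕ K) ⊕ (M2 ⊕ K) = M1 ⊕ M2, so the key drops out. Then M2 = (M1 ⊕ M2) ⊕ M1 over the first 8 bytes.
byte 0: (ef XOR 36) XOR 6b = d9 XOR 6b = b2
byte 1: (11 XOR df) XOR 65 = ce XOR 65 = ab
byte 2: (fb XOR b0) XOR 79 = 4b XOR 79 = 32
byte 3: (35 XOR 75) XOR 3d = 40 XOR 3d = 7d
byte 4: (2c XOR 07) XOR 30 = 2b XOR 30 = 1b
byte 5: (bf XOR e7) XOR 78 = 58 XOR 78 = 20
byte 6: (9e XOR 72) XOR 20 = ec XOR 20 = cc
byte 7: (c9 XOR 86) XOR 6e = 4f XOR 6e = 21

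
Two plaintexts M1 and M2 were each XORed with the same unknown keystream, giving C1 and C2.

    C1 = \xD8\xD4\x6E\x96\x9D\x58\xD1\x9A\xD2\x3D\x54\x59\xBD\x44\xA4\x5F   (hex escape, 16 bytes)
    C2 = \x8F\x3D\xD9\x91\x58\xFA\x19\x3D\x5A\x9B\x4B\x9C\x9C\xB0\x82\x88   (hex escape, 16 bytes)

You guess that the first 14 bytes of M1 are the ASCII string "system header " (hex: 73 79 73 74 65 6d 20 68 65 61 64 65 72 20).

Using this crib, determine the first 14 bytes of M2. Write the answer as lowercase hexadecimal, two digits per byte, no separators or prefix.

2490c473a0cfe8cfedc77ba053d4

First, C1 ⊕ C2 = (M1 ⊕ K) ⊕ (M2 ⊕ K) = M1 ⊕ M2, so the key drops out. Then M2 = (M1 ⊕ M2) ⊕ M1 over the first 14 bytes.
byte 0: (d8 XOR 8f) XOR 73 = 57 XOR 73 = 24
byte 1: (d4 XOR 3d) XOR 79 = e9 XOR 79 = 90
byte 2: (6e XOR d9) XOR 73 = b7 XOR 73 = c4
byte 3: (96 XOR 91) XOR 74 = 07 XOR 74 = 73
byte 4: (9d XOR 58) XOR 65 = c5 XOR 65 = a0
byte 5: (58 XOR fa) XOR 6d = a2 XOR 6d = cf
byte 6: (d1 XOR 19) XOR 20 = c8 XOR 20 = e8
byte 7: (9a XOR 3d) XOR 68 = a7 XOR 68 = cf
byte 8: (d2 XOR 5a) XOR 65 = 88 XOR 65 = ed
byte 9: (3d XOR 9b) XOR 61 = a6 XOR 61 = c7
byte 10: (54 XOR 4b) XOR 64 = 1f XOR 64 = 7b
byte 11: (59 XOR 9c) XOR 65 = c5 XOR 65 = a0
byte 12: (bd XOR 9c) XOR 72 = 21 XOR 72 = 53
byte 13: (44 XOR b0) XOR 20 = f4 XOR 20 = d4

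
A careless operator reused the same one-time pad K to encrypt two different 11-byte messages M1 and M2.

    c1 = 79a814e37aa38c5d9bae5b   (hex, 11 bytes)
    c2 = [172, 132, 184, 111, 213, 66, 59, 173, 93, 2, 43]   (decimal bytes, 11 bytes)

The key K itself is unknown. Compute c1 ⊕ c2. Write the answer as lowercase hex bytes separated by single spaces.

c1 ⊕ c2 = (M1 ⊕ K) ⊕ (M2 ⊕ K) = M1 ⊕ M2 — the shared key cancels under XOR.
01111001 ^ 10101100 = 11010101
10101000 ^ 10000100 = 00101100
00010100 ^ 10111000 = 10101100
11100011 ^ 01101111 = 10001100
01111010 ^ 11010101 = 10101111
10100011 ^ 01000010 = 11100001
10001100 ^ 00111011 = 10110111
01011101 ^ 10101101 = 11110000
10011011 ^ 01011101 = 11000110
10101110 ^ 00000010 = 10101100
01011011 ^ 00101011 = 01110000

d5 2c ac 8c af e1 b7 f0 c6 ac 70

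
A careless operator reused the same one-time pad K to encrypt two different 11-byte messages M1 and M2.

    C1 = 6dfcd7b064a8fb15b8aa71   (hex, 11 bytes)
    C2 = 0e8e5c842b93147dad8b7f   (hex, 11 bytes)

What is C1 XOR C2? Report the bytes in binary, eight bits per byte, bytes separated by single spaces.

01100011 01110010 10001011 00110100 01001111 00111011 11101111 01101000 00010101 00100001 00001110

C1 ⊕ C2 = (M1 ⊕ K) ⊕ (M2 ⊕ K) = M1 ⊕ M2 — the shared key cancels under XOR.
byte 0: 01101101 ⊕ 00001110 = 01100011
byte 1: 11111100 ⊕ 10001110 = 01110010
byte 2: 11010111 ⊕ 01011100 = 10001011
byte 3: 10110000 ⊕ 10000100 = 00110100
byte 4: 01100100 ⊕ 00101011 = 01001111
byte 5: 10101000 ⊕ 10010011 = 00111011
byte 6: 11111011 ⊕ 00010100 = 11101111
byte 7: 00010101 ⊕ 01111101 = 01101000
byte 8: 10111000 ⊕ 10101101 = 00010101
byte 9: 10101010 ⊕ 10001011 = 00100001
byte 10: 01110001 ⊕ 01111111 = 00001110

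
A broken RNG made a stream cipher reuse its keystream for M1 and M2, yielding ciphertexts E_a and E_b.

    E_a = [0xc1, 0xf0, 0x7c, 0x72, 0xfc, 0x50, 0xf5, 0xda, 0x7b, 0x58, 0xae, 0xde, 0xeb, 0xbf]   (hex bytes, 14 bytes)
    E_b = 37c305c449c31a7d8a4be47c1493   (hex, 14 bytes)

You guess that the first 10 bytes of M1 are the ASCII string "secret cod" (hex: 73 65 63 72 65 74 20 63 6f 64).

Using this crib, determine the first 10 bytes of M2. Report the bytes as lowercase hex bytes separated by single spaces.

First, E_a ⊕ E_b = (M1 ⊕ K) ⊕ (M2 ⊕ K) = M1 ⊕ M2, so the key drops out. Then M2 = (M1 ⊕ M2) ⊕ M1 over the first 10 bytes.
byte 0: (c1 XOR 37) XOR 73 = f6 XOR 73 = 85
byte 1: (f0 XOR c3) XOR 65 = 33 XOR 65 = 56
byte 2: (7c XOR 05) XOR 63 = 79 XOR 63 = 1a
byte 3: (72 XOR c4) XOR 72 = b6 XOR 72 = c4
byte 4: (fc XOR 49) XOR 65 = b5 XOR 65 = d0
byte 5: (50 XOR c3) XOR 74 = 93 XOR 74 = e7
byte 6: (f5 XOR 1a) XOR 20 = ef XOR 20 = cf
byte 7: (da XOR 7d) XOR 63 = a7 XOR 63 = c4
byte 8: (7b XOR 8a) XOR 6f = f1 XOR 6f = 9e
byte 9: (58 XOR 4b) XOR 64 = 13 XOR 64 = 77

85 56 1a c4 d0 e7 cf c4 9e 77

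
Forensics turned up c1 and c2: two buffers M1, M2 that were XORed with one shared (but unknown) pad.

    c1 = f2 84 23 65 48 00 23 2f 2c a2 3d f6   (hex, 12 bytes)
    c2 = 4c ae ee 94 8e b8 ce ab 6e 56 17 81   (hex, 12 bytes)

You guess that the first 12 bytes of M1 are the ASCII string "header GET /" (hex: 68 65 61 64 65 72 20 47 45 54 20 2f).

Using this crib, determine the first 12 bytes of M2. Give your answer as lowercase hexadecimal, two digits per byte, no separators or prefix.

First, c1 ⊕ c2 = (M1 ⊕ K) ⊕ (M2 ⊕ K) = M1 ⊕ M2, so the key drops out. Then M2 = (M1 ⊕ M2) ⊕ M1 over the first 12 bytes.
byte 0: (f2 XOR 4c) XOR 68 = be XOR 68 = d6
byte 1: (84 XOR ae) XOR 65 = 2a XOR 65 = 4f
byte 2: (23 XOR ee) XOR 61 = cd XOR 61 = ac
byte 3: (65 XOR 94) XOR 64 = f1 XOR 64 = 95
byte 4: (48 XOR 8e) XOR 65 = c6 XOR 65 = a3
byte 5: (00 XOR b8) XOR 72 = b8 XOR 72 = ca
byte 6: (23 XOR ce) XOR 20 = ed XOR 20 = cd
byte 7: (2f XOR ab) XOR 47 = 84 XOR 47 = c3
byte 8: (2c XOR 6e) XOR 45 = 42 XOR 45 = 07
byte 9: (a2 XOR 56) XOR 54 = f4 XOR 54 = a0
byte 10: (3d XOR 17) XOR 20 = 2a XOR 20 = 0a
byte 11: (f6 XOR 81) XOR 2f = 77 XOR 2f = 58

d64fac95a3cacdc307a00a58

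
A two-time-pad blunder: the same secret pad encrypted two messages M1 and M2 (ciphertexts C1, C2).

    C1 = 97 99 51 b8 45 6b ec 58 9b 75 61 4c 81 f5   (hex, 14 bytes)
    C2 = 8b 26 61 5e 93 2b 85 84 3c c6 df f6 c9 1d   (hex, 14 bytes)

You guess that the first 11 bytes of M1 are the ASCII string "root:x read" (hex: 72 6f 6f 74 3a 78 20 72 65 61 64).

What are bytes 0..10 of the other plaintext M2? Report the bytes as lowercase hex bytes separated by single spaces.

6e d0 5f 92 ec 38 49 ae c2 d2 da

First, C1 ⊕ C2 = (M1 ⊕ K) ⊕ (M2 ⊕ K) = M1 ⊕ M2, so the key drops out. Then M2 = (M1 ⊕ M2) ⊕ M1 over the first 11 bytes.
byte 0: (97 ^ 8b) ^ 72 = 1c ^ 72 = 6e
byte 1: (99 ^ 26) ^ 6f = bf ^ 6f = d0
byte 2: (51 ^ 61) ^ 6f = 30 ^ 6f = 5f
byte 3: (b8 ^ 5e) ^ 74 = e6 ^ 74 = 92
byte 4: (45 ^ 93) ^ 3a = d6 ^ 3a = ec
byte 5: (6b ^ 2b) ^ 78 = 40 ^ 78 = 38
byte 6: (ec ^ 85) ^ 20 = 69 ^ 20 = 49
byte 7: (58 ^ 84) ^ 72 = dc ^ 72 = ae
byte 8: (9b ^ 3c) ^ 65 = a7 ^ 65 = c2
byte 9: (75 ^ c6) ^ 61 = b3 ^ 61 = d2
byte 10: (61 ^ df) ^ 64 = be ^ 64 = da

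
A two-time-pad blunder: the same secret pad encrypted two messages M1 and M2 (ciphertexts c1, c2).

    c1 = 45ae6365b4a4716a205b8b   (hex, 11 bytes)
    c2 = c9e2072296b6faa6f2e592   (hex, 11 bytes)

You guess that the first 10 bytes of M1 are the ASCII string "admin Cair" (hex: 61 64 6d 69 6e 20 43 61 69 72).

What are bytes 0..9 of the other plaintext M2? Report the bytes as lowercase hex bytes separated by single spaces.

First, c1 ⊕ c2 = (M1 ⊕ K) ⊕ (M2 ⊕ K) = M1 ⊕ M2, so the key drops out. Then M2 = (M1 ⊕ M2) ⊕ M1 over the first 10 bytes.
byte 0: (45 xor c9) xor 61 = 8c xor 61 = ed
byte 1: (ae xor e2) xor 64 = 4c xor 64 = 28
byte 2: (63 xor 07) xor 6d = 64 xor 6d = 09
byte 3: (65 xor 22) xor 69 = 47 xor 69 = 2e
byte 4: (b4 xor 96) xor 6e = 22 xor 6e = 4c
byte 5: (a4 xor b6) xor 20 = 12 xor 20 = 32
byte 6: (71 xor fa) xor 43 = 8b xor 43 = c8
byte 7: (6a xor a6) xor 61 = cc xor 61 = ad
byte 8: (20 xor f2) xor 69 = d2 xor 69 = bb
byte 9: (5b xor e5) xor 72 = be xor 72 = cc

ed 28 09 2e 4c 32 c8 ad bb cc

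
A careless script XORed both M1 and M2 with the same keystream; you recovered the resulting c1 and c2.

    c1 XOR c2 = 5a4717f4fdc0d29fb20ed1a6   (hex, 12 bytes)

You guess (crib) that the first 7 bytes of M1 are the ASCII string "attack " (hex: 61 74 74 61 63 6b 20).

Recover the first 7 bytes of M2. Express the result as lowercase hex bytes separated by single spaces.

Since c1 ⊕ c2 = M1 ⊕ M2, XORing with the guessed M1 bytes yields the corresponding M2 bytes: M2 = (c1 ⊕ c2) ⊕ M1.
byte 0: 5a XOR 61 = 3b
byte 1: 47 XOR 74 = 33
byte 2: 17 XOR 74 = 63
byte 3: f4 XOR 61 = 95
byte 4: fd XOR 63 = 9e
byte 5: c0 XOR 6b = ab
byte 6: d2 XOR 20 = f2

3b 33 63 95 9e ab f2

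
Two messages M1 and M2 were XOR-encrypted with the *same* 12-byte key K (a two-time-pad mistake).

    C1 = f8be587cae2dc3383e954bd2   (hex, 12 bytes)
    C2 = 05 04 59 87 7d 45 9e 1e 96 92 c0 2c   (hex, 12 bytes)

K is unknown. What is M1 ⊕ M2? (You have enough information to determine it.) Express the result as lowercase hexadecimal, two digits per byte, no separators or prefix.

C1 ⊕ C2 = (M1 ⊕ K) ⊕ (M2 ⊕ K) = M1 ⊕ M2 — the shared key cancels under XOR.
248 xor   5 = 253
190 xor   4 = 186
 88 xor  89 =   1
124 xor 135 = 251
174 xor 125 = 211
 45 xor  69 = 104
195 xor 158 =  93
 56 xor  30 =  38
 62 xor 150 = 168
149 xor 146 =   7
 75 xor 192 = 139
210 xor  44 = 254

fdba01fbd3685d26a8078bfe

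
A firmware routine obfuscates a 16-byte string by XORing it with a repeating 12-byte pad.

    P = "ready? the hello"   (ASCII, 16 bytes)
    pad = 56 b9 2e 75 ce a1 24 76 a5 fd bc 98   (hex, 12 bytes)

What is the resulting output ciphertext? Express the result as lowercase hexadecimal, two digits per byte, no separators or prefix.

The 12-byte key repeats, so the effective keystream is 56 b9 2e 75 ce a1 24 76 a5 fd bc 98 56 b9 2e 75.
byte 0: 01110010 xor 01010110 = 00100100
byte 1: 01100101 xor 10111001 = 11011100
byte 2: 01100001 xor 00101110 = 01001111
byte 3: 01100100 xor 01110101 = 00010001
byte 4: 01111001 xor 11001110 = 10110111
byte 5: 00111111 xor 10100001 = 10011110
byte 6: 00100000 xor 00100100 = 00000100
byte 7: 01110100 xor 01110110 = 00000010
byte 8: 01101000 xor 10100101 = 11001101
byte 9: 01100101 xor 11111101 = 10011000
byte 10: 00100000 xor 10111100 = 10011100
byte 11: 01101000 xor 10011000 = 11110000
byte 12: 01100101 xor 01010110 = 00110011
byte 13: 01101100 xor 10111001 = 11010101
byte 14: 01101100 xor 00101110 = 01000010
byte 15: 01101111 xor 01110101 = 00011010

24dc4f11b79e0402cd989cf033d5421a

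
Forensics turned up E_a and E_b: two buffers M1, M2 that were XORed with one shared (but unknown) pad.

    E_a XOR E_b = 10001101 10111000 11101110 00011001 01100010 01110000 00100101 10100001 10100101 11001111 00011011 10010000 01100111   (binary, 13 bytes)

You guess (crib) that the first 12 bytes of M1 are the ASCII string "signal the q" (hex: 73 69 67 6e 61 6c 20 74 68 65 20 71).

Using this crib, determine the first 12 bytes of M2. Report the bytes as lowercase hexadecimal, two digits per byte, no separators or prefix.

fed18977031c05d5cdaa3be1

Since E_a ⊕ E_b = M1 ⊕ M2, XORing with the guessed M1 bytes yields the corresponding M2 bytes: M2 = (E_a ⊕ E_b) ⊕ M1.
8d ⊕ 73 = fe
b8 ⊕ 69 = d1
ee ⊕ 67 = 89
19 ⊕ 6e = 77
62 ⊕ 61 = 03
70 ⊕ 6c = 1c
25 ⊕ 20 = 05
a1 ⊕ 74 = d5
a5 ⊕ 68 = cd
cf ⊕ 65 = aa
1b ⊕ 20 = 3b
90 ⊕ 71 = e1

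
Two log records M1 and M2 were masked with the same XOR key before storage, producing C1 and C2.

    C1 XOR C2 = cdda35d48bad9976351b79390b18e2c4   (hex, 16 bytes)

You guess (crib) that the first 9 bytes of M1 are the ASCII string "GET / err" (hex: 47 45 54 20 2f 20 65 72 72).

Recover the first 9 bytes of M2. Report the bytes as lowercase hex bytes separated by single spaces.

Since C1 ⊕ C2 = M1 ⊕ M2, XORing with the guessed M1 bytes yields the corresponding M2 bytes: M2 = (C1 ⊕ C2) ⊕ M1.
cd ^ 47 = 8a
da ^ 45 = 9f
35 ^ 54 = 61
d4 ^ 20 = f4
8b ^ 2f = a4
ad ^ 20 = 8d
99 ^ 65 = fc
76 ^ 72 = 04
35 ^ 72 = 47

8a 9f 61 f4 a4 8d fc 04 47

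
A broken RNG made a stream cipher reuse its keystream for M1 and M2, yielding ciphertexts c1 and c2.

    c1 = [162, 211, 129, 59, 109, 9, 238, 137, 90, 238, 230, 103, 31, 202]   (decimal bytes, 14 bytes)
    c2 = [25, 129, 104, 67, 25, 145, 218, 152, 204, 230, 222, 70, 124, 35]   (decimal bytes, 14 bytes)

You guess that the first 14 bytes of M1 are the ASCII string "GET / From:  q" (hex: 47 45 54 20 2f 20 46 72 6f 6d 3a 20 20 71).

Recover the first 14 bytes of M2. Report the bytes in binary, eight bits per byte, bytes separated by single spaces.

First, c1 ⊕ c2 = (M1 ⊕ K) ⊕ (M2 ⊕ K) = M1 ⊕ M2, so the key drops out. Then M2 = (M1 ⊕ M2) ⊕ M1 over the first 14 bytes.
byte 0: (a2 xor 19) xor 47 = bb xor 47 = fc
byte 1: (d3 xor 81) xor 45 = 52 xor 45 = 17
byte 2: (81 xor 68) xor 54 = e9 xor 54 = bd
byte 3: (3b xor 43) xor 20 = 78 xor 20 = 58
byte 4: (6d xor 19) xor 2f = 74 xor 2f = 5b
byte 5: (09 xor 91) xor 20 = 98 xor 20 = b8
byte 6: (ee xor da) xor 46 = 34 xor 46 = 72
byte 7: (89 xor 98) xor 72 = 11 xor 72 = 63
byte 8: (5a xor cc) xor 6f = 96 xor 6f = f9
byte 9: (ee xor e6) xor 6d = 08 xor 6d = 65
byte 10: (e6 xor de) xor 3a = 38 xor 3a = 02
byte 11: (67 xor 46) xor 20 = 21 xor 20 = 01
byte 12: (1f xor 7c) xor 20 = 63 xor 20 = 43
byte 13: (ca xor 23) xor 71 = e9 xor 71 = 98

11111100 00010111 10111101 01011000 01011011 10111000 01110010 01100011 11111001 01100101 00000010 00000001 01000011 10011000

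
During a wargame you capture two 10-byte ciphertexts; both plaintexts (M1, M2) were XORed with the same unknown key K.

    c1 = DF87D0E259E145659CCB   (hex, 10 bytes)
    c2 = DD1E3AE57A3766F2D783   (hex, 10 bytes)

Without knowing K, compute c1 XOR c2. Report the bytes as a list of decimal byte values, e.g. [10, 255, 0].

c1 ⊕ c2 = (M1 ⊕ K) ⊕ (M2 ⊕ K) = M1 ⊕ M2 — the shared key cancels under XOR.
byte 0: df XOR dd = 02
byte 1: 87 XOR 1e = 99
byte 2: d0 XOR 3a = ea
byte 3: e2 XOR e5 = 07
byte 4: 59 XOR 7a = 23
byte 5: e1 XOR 37 = d6
byte 6: 45 XOR 66 = 23
byte 7: 65 XOR f2 = 97
byte 8: 9c XOR d7 = 4b
byte 9: cb XOR 83 = 48

[2, 153, 234, 7, 35, 214, 35, 151, 75, 72]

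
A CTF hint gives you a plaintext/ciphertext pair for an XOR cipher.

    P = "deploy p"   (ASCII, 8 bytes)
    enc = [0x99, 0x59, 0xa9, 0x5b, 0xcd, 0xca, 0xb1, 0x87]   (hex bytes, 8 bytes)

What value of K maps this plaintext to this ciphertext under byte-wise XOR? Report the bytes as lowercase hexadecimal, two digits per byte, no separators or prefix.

Since enc = P ⊕ K, XORing both sides with P gives K = P ⊕ enc.
64 XOR 99 = fd
65 XOR 59 = 3c
70 XOR a9 = d9
6c XOR 5b = 37
6f XOR cd = a2
79 XOR ca = b3
20 XOR b1 = 91
70 XOR 87 = f7

fd3cd937a2b391f7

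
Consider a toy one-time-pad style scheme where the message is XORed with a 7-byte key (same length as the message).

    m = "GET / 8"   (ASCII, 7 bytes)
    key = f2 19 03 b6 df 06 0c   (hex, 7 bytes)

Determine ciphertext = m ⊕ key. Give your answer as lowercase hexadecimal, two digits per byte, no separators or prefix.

byte 0: 47 ⊕ f2 = b5
byte 1: 45 ⊕ 19 = 5c
byte 2: 54 ⊕ 03 = 57
byte 3: 20 ⊕ b6 = 96
byte 4: 2f ⊕ df = f0
byte 5: 20 ⊕ 06 = 26
byte 6: 38 ⊕ 0c = 34

b55c5796f02634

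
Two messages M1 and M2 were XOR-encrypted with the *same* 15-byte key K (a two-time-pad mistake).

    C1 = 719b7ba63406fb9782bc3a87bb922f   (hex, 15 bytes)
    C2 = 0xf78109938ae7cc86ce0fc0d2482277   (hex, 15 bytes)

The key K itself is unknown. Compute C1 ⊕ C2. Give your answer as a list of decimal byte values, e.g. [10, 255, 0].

C1 ⊕ C2 = (M1 ⊕ K) ⊕ (M2 ⊕ K) = M1 ⊕ M2 — the shared key cancels under XOR.
71 XOR f7 = 86
9b XOR 81 = 1a
7b XOR 09 = 72
a6 XOR 93 = 35
34 XOR 8a = be
06 XOR e7 = e1
fb XOR cc = 37
97 XOR 86 = 11
82 XOR ce = 4c
bc XOR 0f = b3
3a XOR c0 = fa
87 XOR d2 = 55
bb XOR 48 = f3
92 XOR 22 = b0
2f XOR 77 = 58

[134, 26, 114, 53, 190, 225, 55, 17, 76, 179, 250, 85, 243, 176, 88]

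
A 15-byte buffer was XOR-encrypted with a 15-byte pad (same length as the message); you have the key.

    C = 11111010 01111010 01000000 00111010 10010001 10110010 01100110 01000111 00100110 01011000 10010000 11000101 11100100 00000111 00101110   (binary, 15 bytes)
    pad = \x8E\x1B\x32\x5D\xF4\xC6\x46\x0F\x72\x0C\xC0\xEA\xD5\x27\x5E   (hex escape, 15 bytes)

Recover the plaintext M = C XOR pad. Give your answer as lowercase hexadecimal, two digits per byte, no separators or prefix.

74617267657420485454502f312070

fa ⊕ 8e = 74
7a ⊕ 1b = 61
40 ⊕ 32 = 72
3a ⊕ 5d = 67
91 ⊕ f4 = 65
b2 ⊕ c6 = 74
66 ⊕ 46 = 20
47 ⊕ 0f = 48
26 ⊕ 72 = 54
58 ⊕ 0c = 54
90 ⊕ c0 = 50
c5 ⊕ ea = 2f
e4 ⊕ d5 = 31
07 ⊕ 27 = 20
2e ⊕ 5e = 70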